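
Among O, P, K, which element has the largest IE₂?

O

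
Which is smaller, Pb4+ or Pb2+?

Pb4+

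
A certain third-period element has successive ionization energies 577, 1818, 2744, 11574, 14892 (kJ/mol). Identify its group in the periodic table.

Group 13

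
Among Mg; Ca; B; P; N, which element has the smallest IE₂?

Ca

IE_2 is the cost of taking one more electron from the +1 cation: Mg⁺ still has 1 valence electron; Ca⁺ still has 1 valence electron; B⁺ still has 2 valence electrons; P⁺ still has 4 valence electrons; N⁺ still has 4 valence electrons.
All are still removing valence electrons, so compare the +1 ions as you would atoms: IE_2 generally rises across a period (higher Z_eff) and falls down a group (larger shell), subject to the usual subshell exceptions.
Valence configurations: Mg⁺ [Ne]3s¹, Ca⁺ [Ar]4s¹, B⁺ [He]2s², P⁺ [Ne]3s²3p², N⁺ [He]2s²2p².
Approximate IE_2 values (kJ/mol): Mg 1451, Ca 1145, B 2427, P 1907, N 2856.
So the second ionization energies run Ca < Mg < P < B < N.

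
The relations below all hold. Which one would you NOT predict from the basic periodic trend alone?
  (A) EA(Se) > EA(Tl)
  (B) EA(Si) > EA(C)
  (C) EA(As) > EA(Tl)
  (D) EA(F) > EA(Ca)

The general trend: electron affinity increases across a period and decreases down a group.
(A) Se (period 4, group 16) vs Tl (period 6, group 13): the stated order agrees with the simple trend.
(B) Si (period 3, group 14) vs C (period 2, group 14): the stated order contradicts the simple trend.
(C) As (period 4, group 15) vs Tl (period 6, group 13): the stated order agrees with the simple trend.
(D) F (period 2, group 17) vs Ca (period 4, group 2): the stated order agrees with the simple trend.
The exception is (B): Si's larger, more diffuse 3p orbitals accept an added electron slightly more readily than C's compact 2p.

(B)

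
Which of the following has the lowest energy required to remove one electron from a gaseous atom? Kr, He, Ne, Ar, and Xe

Xe

He is in period 1, group 18; Ne is in period 2, group 18; Ar is in period 3, group 18; Kr is in period 4, group 18; Xe is in period 5, group 18.
Removing the outermost electron gets harder across a period and easier down a group.
All are in group 18, so first ionization energy increases up the group.
The lowest energy required to remove one electron from a gaseous atom among these belongs to Xe.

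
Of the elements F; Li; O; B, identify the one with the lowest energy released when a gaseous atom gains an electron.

B

Adding an electron releases more energy for atoms nearer the top right (short of the noble gases).
All lie in period 2; the across-period trend (electron affinity increases left to right) applies, with the exception below.
Note the exception: Li has a higher electron affinity than B, contrary to the simple trend — B's ns²np¹ configuration gives only a small electron affinity — the sparsely filled np subshell binds an added electron weakly.
For reference (kJ/mol): Li 60, B 27, O 141, F 328.
The lowest energy released when a gaseous atom gains an electron among these belongs to B.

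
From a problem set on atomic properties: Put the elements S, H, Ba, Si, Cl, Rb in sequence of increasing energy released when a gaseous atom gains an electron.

Ba < Rb < H < Si < S < Cl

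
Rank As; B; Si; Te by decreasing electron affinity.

Te, Si, As, B

B is in period 2, group 13; Si is in period 3, group 14; As is in period 4, group 15; Te is in period 5, group 16.
EA tends to increase across a period and decrease down a group, though the pattern is less regular than for IE or radius.
A diagonal step moves right (one effect) and down (the opposite effect) at once.
As > B: period and group pull opposite ways; the across-period shift dominates (78 vs 27 kJ/mol).
Si > As: the two effects oppose for this pair; the down-group effect wins (134 vs 78 kJ/mol).
Te > Si: period and group pull opposite ways; the across-period shift dominates (190 vs 134 kJ/mol).
Tabulated electron affinity (kJ/mol): B 27, Si 134, As 78, Te 190.
So from highest to lowest: Te > Si > As > B.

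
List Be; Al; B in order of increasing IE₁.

Al < B < Be

First ionization energy rises across a period (greater Z_eff holds electrons more tightly) and falls down a group (valence electrons are farther from the nucleus).
Here both period and group differ, so the two effects have to be weighed against each other.
B > Al: they share group 13; the group trend gives B the larger value.
Be > B: this pair runs against the simple trend — see the exception note.
Note the exception: Be has a higher first ionization energy than B, contrary to the simple trend — removing B's lone 2p electron is easier than breaking Be's filled 2s².
Tabulated first ionization energy (kJ/mol): Be 900, B 801, Al 578.
So from lowest to highest: Al < B < Be.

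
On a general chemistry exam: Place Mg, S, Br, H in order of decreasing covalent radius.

Mg > Br > S > H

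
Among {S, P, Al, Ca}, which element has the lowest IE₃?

IE_3 is the cost of taking one more electron from the +2 cation: S²⁺ still has 4 valence electrons; P²⁺ still has 3 valence electrons; Al²⁺ still has 1 valence electron; Ca²⁺ is the bare [Ar] core.
Breaking into a closed-shell core is much more expensive than removing a leftover valence electron — Ca has the largest IE_3 here.
Valence configurations: S²⁺ [Ne]3s²3p², P²⁺ [Ne]3s²3p¹, Al²⁺ [Ne]3s¹.
Approximate IE_3 values (kJ/mol): S 3357, P 2914, Al 2745, Ca 4912.
So the third ionization energies run Al < P < S < Ca.

Al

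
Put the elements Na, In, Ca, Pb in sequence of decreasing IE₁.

Pb, Ca, In, Na

Na is in period 3, group 1; Ca is in period 4, group 2; In is in period 5, group 13; Pb is in period 6, group 14.
Removing the outermost electron gets harder across a period and easier down a group.
A diagonal step moves right (one effect) and down (the opposite effect) at once.
In > Na: period and group pull opposite ways; the across-period shift dominates (558 vs 496 kJ/mol).
Ca > In: period and group pull opposite ways; the down-group shift dominates (590 vs 558 kJ/mol).
Pb > Ca: period and group pull opposite ways; the across-period shift dominates (716 vs 590 kJ/mol).
For reference (kJ/mol): Na 496, Ca 590, In 558, Pb 716.
So from highest to lowest: Pb > Ca > In > Na.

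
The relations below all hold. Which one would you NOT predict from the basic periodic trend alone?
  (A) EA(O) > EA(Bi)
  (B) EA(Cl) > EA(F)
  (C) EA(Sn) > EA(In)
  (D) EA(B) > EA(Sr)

(B)

The general trend: electron affinity increases across a period and decreases down a group.
(A) O (period 2, group 16) vs Bi (period 6, group 15): the stated order agrees with the simple trend.
(B) Cl (period 3, group 17) vs F (period 2, group 17): the stated order contradicts the simple trend.
(C) Sn (period 5, group 14) vs In (period 5, group 13): the stated order agrees with the simple trend.
(D) B (period 2, group 13) vs Sr (period 5, group 2): the stated order agrees with the simple trend.
The exception is (B): F's small 2p subshell makes the incoming electron feel strong e⁻–e⁻ repulsion, so Cl actually releases more energy on gaining an electron.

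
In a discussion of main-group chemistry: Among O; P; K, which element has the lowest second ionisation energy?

P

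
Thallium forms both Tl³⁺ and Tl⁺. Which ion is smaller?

Both ions have Z = 81 protons, but Tl³⁺ has lost more electrons, so its remaining electrons feel a larger effective nuclear charge per electron and are pulled in more tightly.
Higher positive charge → smaller ion, so Tl⁺ > Tl³⁺.

Tl³⁺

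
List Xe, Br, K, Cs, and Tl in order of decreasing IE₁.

Xe, Br, Tl, K, Cs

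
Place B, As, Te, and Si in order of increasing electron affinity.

B is in period 2, group 13; Si is in period 3, group 14; As is in period 4, group 15; Te is in period 5, group 16.
Atoms with high Z_eff and room in the valence shell (especially the halogens) have the most exothermic electron affinities.
These sit on a diagonal, where the across-period and down-group effects partly cancel.
As > B: the two effects oppose for this pair; the across-period effect wins (78 vs 27 kJ/mol).
Si > As: period and group pull opposite ways; the down-group shift dominates (134 vs 78 kJ/mol).
Te > Si: the two effects oppose for this pair; the across-period effect wins (190 vs 134 kJ/mol).
Tabulated electron affinity (kJ/mol): B 27, Si 134, As 78, Te 190.
So from lowest to highest: B < As < Si < Te.

B < As < Si < Te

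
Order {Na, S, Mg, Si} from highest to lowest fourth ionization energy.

Mg > Na > S > Si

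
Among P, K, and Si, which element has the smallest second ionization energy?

The second ionization energy removes an electron from the +1 ion. For each element: P⁺ still has 4 valence electrons; K⁺ is the bare [Ar] core; Si⁺ still has 3 valence electrons.
Breaking into a closed-shell core is much more expensive than removing a leftover valence electron — K has the largest IE_2 here.
Valence configurations: P⁺ [Ne]3s²3p², Si⁺ [Ne]3s²3p¹.
The numbers (kJ/mol): P 1907, K 3052, Si 1577.
Hence IE_2: Si < P < K.

Si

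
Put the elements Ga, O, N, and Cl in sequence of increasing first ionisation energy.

Ga < Cl < O < N

N is in period 2, group 15; O is in period 2, group 16; Cl is in period 3, group 17; Ga is in period 4, group 13.
Across a period the outer electron is held more tightly (higher IE₁); down a group it sits in a higher shell, more shielded, and comes off more easily.
Here both period and group differ, so the two effects have to be weighed against each other.
Cl > Ga: both effects reinforce here, so Cl is clearly the higher of the two.
O > Cl: period and group pull opposite ways; the down-group shift dominates (1314 vs 1251 kJ/mol).
N > O: this pair runs against the simple trend — see the exception note.
Note the exception: N has a higher first ionization energy than O, contrary to the simple trend — pairing an electron in O's 2p⁴ costs repulsion energy, so O ionizes more easily than half-filled N (2p³).
Approximate values (kJ/mol): N 1402, O 1314, Cl 1251, Ga 579.
So from lowest to highest: Ga < Cl < O < N.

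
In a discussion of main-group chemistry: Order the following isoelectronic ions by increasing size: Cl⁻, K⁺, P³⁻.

K⁺, Cl⁻, P³⁻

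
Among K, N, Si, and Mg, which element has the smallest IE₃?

After 2 electrons have been removed, what remains? K²⁺ is already 1 electron into the core; N²⁺ still has 3 valence electrons; Si²⁺ still has 2 valence electrons; Mg²⁺ is the bare [Ne] core.
Usually core removal costs more than valence removal, but here the competition is close: a tightly held n=2 valence electron can cost more to remove than an n=3 core electron, so the actual values have to decide it.
Valence configurations: N²⁺ [He]2s²2p¹, Si²⁺ [Ne]3s².
Approximate IE_3 values (kJ/mol): K 4420, N 4578, Si 3232, Mg 7733.
Putting it together, IE_3: Si < K < N < Mg.

Si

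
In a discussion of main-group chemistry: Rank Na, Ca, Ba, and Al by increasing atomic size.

Al < Na < Ca < Ba

Na is in period 3, group 1; Al is in period 3, group 13; Ca is in period 4, group 2; Ba is in period 6, group 2.
Moving right in a period, electrons are added to the same shell under a stronger nuclear pull, so atoms get smaller; moving down, a new shell is opened and atoms get larger.
These span different periods and groups, so the two trends combine.
Na > Al: Na lies to the left of Al in period 3, so the across-period effect alone puts Na larger.
Ca > Na: period and group pull opposite ways; the down-group shift dominates (171 vs 155 pm).
Ba > Ca: Ba sits below Ca in group 2, so the down-group effect alone puts Ba larger.
Approximate values (pm): Na 155, Al 126, Ca 171, Ba 196.
So from smallest to largest: Al < Na < Ca < Ba.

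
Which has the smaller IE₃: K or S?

S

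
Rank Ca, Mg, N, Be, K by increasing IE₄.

K, Ca, N, Mg, Be

The fourth ionization energy removes an electron from the +3 ion. For each element: Ca³⁺ is already 1 electron into the core; Mg³⁺ is already 1 electron into the core; N³⁺ still has 2 valence electrons; Be³⁺ is already 1 electron into the core; K³⁺ is already 2 electrons into the core.
Usually core removal costs more than valence removal, but here the competition is close: a tightly held n=2 valence electron can cost more to remove than an n=3 core electron, so the actual values have to decide it.
Tabulated IE_4 (kJ/mol): Ca 6491, Mg 10543, N 7475, Be 21007, K 5877.
So the fourth ionization energies run K < Ca < N < Mg < Be.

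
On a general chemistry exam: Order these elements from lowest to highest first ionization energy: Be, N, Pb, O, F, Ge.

Be is in period 2, group 2; N is in period 2, group 15; O is in period 2, group 16; F is in period 2, group 17; Ge is in period 4, group 14; Pb is in period 6, group 14.
Across a period the outer electron is held more tightly (higher IE₁); down a group it sits in a higher shell, more shielded, and comes off more easily.
These span different periods and groups, so the two trends combine.
Ge > Pb: they share group 14; the group trend gives Ge the larger value.
Be > Ge: period and group pull opposite ways; the down-group shift dominates (900 vs 762 kJ/mol).
O > Be: O lies to the right of Be in period 2, so the across-period effect alone puts O higher.
N > O: this pair runs against the simple trend — see the exception note.
F > N: both are in period 2; the period trend gives F the larger value.
Note the exception: N has a higher first ionization energy than O, contrary to the simple trend — pairing an electron in O's 2p⁴ costs repulsion energy, so O ionizes more easily than half-filled N (2p³).
For reference (kJ/mol): Be 900, N 1402, O 1314, F 1681, Ge 762, Pb 716.
So from lowest to highest: Pb < Ge < Be < O < N < F.

Pb, Ge, Be, O, N, F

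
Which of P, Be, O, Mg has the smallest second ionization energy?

The second ionization energy removes an electron from the +1 ion. For each element: P⁺ still has 4 valence electrons; Be⁺ still has 1 valence electron; O⁺ still has 5 valence electrons; Mg⁺ still has 1 valence electron.
All are still removing valence electrons, so compare the +1 ions as you would atoms: IE_2 generally rises across a period (higher Z_eff) and falls down a group (larger shell), subject to the usual subshell exceptions.
Valence configurations: P⁺ [Ne]3s²3p², Be⁺ [He]2s¹, O⁺ [He]2s²2p³, Mg⁺ [Ne]3s¹.
Approximate IE_2 values (kJ/mol): P 1907, Be 1757, O 3388, Mg 1451.
Hence IE_2: Mg < Be < P < O.

Mg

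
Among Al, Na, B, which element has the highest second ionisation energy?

Na

Consider each +1 ion: Al⁺ still has 2 valence electrons; Na⁺ is the bare [Ne] core; B⁺ still has 2 valence electrons.
Pulling an electron out of a noble-gas core costs far more than removing a remaining valence electron, so Na sits at the high end of IE_2.
Valence configurations: Al⁺ [Ne]3s², B⁺ [He]2s².
The numbers (kJ/mol): Al 1817, Na 4562, B 2427.
Hence IE_2: Al < B < Na.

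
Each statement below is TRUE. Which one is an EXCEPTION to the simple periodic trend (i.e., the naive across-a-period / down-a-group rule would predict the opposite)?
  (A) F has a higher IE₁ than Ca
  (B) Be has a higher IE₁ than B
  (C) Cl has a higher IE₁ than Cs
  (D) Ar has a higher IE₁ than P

The general trend: IE₁ increases across a period and decreases down a group.
(A) F (period 2, group 17) vs Ca (period 4, group 2): the stated order agrees with the simple trend.
(B) Be (period 2, group 2) vs B (period 2, group 13): the stated order contradicts the simple trend.
(C) Cl (period 3, group 17) vs Cs (period 6, group 1): the stated order agrees with the simple trend.
(D) Ar (period 3, group 18) vs P (period 3, group 15): the stated order agrees with the simple trend.
The exception is (B): removing B's lone 2p electron is easier than breaking Be's filled 2s².

(B)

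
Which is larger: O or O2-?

O2-

Forming O2- adds 2 electrons to O. More electron–electron repulsion in the same shell, with unchanged nuclear charge, lets the cloud expand.
An anion is larger than its parent atom: O2- > O.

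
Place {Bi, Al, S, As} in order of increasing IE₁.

Al is in period 3, group 13; S is in period 3, group 16; As is in period 4, group 15; Bi is in period 6, group 15.
First ionization energy rises across a period (greater Z_eff holds electrons more tightly) and falls down a group (valence electrons are farther from the nucleus).
These span different periods and groups, so the two trends combine.
Bi > Al: period and group pull opposite ways; the across-period shift dominates (703 vs 578 kJ/mol).
As > Bi: As sits above Bi in group 15, so the down-group effect alone puts As higher.
S > As: both effects reinforce here, so S is clearly the higher of the two.
For reference (kJ/mol): Al 578, S 1000, As 947, Bi 703.
So from lowest to highest: Al < Bi < As < S.

Al, Bi, As, S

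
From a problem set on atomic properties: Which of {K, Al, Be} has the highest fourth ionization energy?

Consider each +3 ion: K³⁺ is already 2 electrons into the core; Al³⁺ is the bare [Ne] core; Be³⁺ is already 1 electron into the core.
All of these are removing an electron from a noble-gas core or deeper; the smaller core (lower principal quantum number) is held far more tightly, and within a period the higher nuclear charge binds the same core more tightly.
The numbers (kJ/mol): K 5877, Al 11577, Be 21007.
Hence IE_4: K < Al < Be.

Be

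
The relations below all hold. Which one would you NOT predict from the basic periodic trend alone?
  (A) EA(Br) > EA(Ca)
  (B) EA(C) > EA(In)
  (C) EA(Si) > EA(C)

The general trend: electron affinity increases across a period and decreases down a group.
(A) Br (period 4, group 17) vs Ca (period 4, group 2): the stated order agrees with the simple trend.
(B) C (period 2, group 14) vs In (period 5, group 13): the stated order agrees with the simple trend.
(C) Si (period 3, group 14) vs C (period 2, group 14): the stated order contradicts the simple trend.
The exception is (C): Si's larger, more diffuse 3p orbitals accept an added electron slightly more readily than C's compact 2p.

(C)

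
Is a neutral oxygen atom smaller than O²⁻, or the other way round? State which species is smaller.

Forming O²⁻ adds 2 electrons to O. More electron–electron repulsion in the same shell, with unchanged nuclear charge, lets the cloud expand.
An anion is larger than its parent atom: O²⁻ > O.

O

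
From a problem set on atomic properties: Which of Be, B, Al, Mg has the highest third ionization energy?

After 2 electrons have been removed, what remains? Be²⁺ is the bare [He] core; B²⁺ still has 1 valence electron; Al²⁺ still has 1 valence electron; Mg²⁺ is the bare [Ne] core.
Pulling an electron out of a noble-gas core costs far more than removing a remaining valence electron, so Mg and Be sit at the high end of IE_3.
Valence configurations: B²⁺ [He]2s¹, Al²⁺ [Ne]3s¹.
Tabulated IE_3 (kJ/mol): Be 14849, B 3660, Al 2745, Mg 7733.
Putting it together, IE_3: Al < B < Mg < Be.

Be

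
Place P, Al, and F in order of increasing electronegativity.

Atoms toward the upper right of the periodic table pull bonding electrons most strongly.
Neither a single period nor a single group — weigh both effects.
P > Al: P lies to the right of Al in period 3, so the across-period effect alone puts P higher.
F > P: both effects reinforce here, so F is clearly the higher of the two.
For reference (Pauling): F 3.98, Al 1.61, P 2.19.
So from lowest to highest: Al < P < F.

Al < P < F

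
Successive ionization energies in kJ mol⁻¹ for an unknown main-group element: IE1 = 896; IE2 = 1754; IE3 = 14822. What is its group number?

Look for the largest jump between consecutive ionization energies: IE3/IE2 ≈ 8.5, far larger than any earlier ratio.
That jump marks the point where a core electron is being removed. So the atom has 2 valence electrons.
A main-group element with 2 valence electrons is in group 2.

Group 2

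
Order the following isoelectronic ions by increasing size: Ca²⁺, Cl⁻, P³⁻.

Ca²⁺ < Cl⁻ < P³⁻

All of these have 18 electrons, so size is governed by nuclear charge alone: the more protons, the stronger the pull on the same electron cloud, and the smaller the ion.
Nuclear charges: Ca²⁺ (Z=20), Cl⁻ (Z=17), P³⁻ (Z=15).
Smallest to largest: Ca²⁺ < Cl⁻ < P³⁻.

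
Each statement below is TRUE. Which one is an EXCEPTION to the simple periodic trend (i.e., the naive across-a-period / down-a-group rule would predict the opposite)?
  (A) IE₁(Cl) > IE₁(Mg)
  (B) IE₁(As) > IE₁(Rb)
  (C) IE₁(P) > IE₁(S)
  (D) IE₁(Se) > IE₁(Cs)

The general trend: first ionization energy increases across a period and decreases down a group.
(A) Cl (period 3, group 17) vs Mg (period 3, group 2): the stated order agrees with the simple trend.
(B) As (period 4, group 15) vs Rb (period 5, group 1): the stated order agrees with the simple trend.
(C) P (period 3, group 15) vs S (period 3, group 16): the stated order contradicts the simple trend.
(D) Se (period 4, group 16) vs Cs (period 6, group 1): the stated order agrees with the simple trend.
The exception is (C): S (3p⁴) ionizes more easily than half-filled P (3p³) because the paired 3p electron in S is pushed out by e⁻–e⁻ repulsion.

(C)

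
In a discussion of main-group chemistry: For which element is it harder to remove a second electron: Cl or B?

B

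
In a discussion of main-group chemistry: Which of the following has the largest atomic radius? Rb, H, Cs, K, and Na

H is in period 1, group 1; Na is in period 3, group 1; K is in period 4, group 1; Rb is in period 5, group 1; Cs is in period 6, group 1.
Radius decreases left→right (rising Z_eff, same n) and increases top→bottom (higher n).
All are in group 1, so atomic radius increases down the group.
The largest atomic radius among these belongs to Cs.

Cs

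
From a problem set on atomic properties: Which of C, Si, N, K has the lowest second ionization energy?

Si

Consider each +1 ion: C⁺ still has 3 valence electrons; Si⁺ still has 3 valence electrons; N⁺ still has 4 valence electrons; K⁺ is the bare [Ar] core.
Pulling an electron out of a noble-gas core costs far more than removing a remaining valence electron, so K sits at the high end of IE_2.
Valence configurations: C⁺ [He]2s²2p¹, Si⁺ [Ne]3s²3p¹, N⁺ [He]2s²2p².
The numbers (kJ/mol): C 2353, Si 1577, N 2856, K 3052.
So the second ionization energies run Si < C < N < K.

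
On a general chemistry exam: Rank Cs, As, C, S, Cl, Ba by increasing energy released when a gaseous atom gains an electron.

Ba < Cs < As < C < S < Cl

C is in period 2, group 14; S is in period 3, group 16; Cl is in period 3, group 17; As is in period 4, group 15; Cs is in period 6, group 1; Ba is in period 6, group 2.
Adding an electron releases more energy for atoms nearer the top right (short of the noble gases).
These span different periods and groups, so the two trends combine.
Cs > Ba: this pair runs against the simple trend — see the exception note.
As > Cs: relative to Cs, both the across-period and down-group shifts push As's electron affinity up.
C > As: the two effects oppose for this pair; the down-group effect wins (122 vs 78 kJ/mol).
S > C: period and group pull opposite ways; the across-period shift dominates (200 vs 122 kJ/mol).
Cl > S: both are in period 3; the period trend gives Cl the larger value.
Note the exception: Cs has a higher electron affinity than Ba, contrary to the simple trend — adding an electron to Ba (ns²) has to open a new, higher-energy np subshell, which is unfavourable.
For reference (kJ/mol): C 122, S 200, Cl 349, As 78, Cs 46, Ba 14.
So from lowest to highest: Ba < Cs < As < C < S < Cl.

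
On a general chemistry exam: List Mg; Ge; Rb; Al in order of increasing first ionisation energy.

Rb < Al < Mg < Ge

Removing the outermost electron gets harder across a period and easier down a group.
These span different periods and groups, so the two trends combine.
Al > Rb: both effects reinforce here, so Al is clearly the higher of the two.
Mg > Al: this pair runs against the simple trend — see the exception note.
Ge > Mg: period and group pull opposite ways; the across-period shift dominates (762 vs 738 kJ/mol).
Note the exception: Mg has a higher first ionization energy than Al, contrary to the simple trend — Al's single 3p electron is easier to remove than one from Mg's filled 3s².
Tabulated first ionization energy (kJ/mol): Mg 738, Al 578, Ge 762, Rb 403.
So from lowest to highest: Rb < Al < Mg < Ge.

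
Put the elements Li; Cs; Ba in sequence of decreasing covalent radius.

Radius decreases left→right (rising Z_eff, same n) and increases top→bottom (higher n).
These span different periods and groups, so the two trends combine.
Ba > Li: period and group pull opposite ways; the down-group shift dominates (196 vs 133 pm).
Cs > Ba: both are in period 6; the period trend gives Cs the larger value.
Tabulated atomic radius (pm): Li 133, Cs 232, Ba 196.
So from largest to smallest: Cs > Ba > Li.

Cs, Ba, Li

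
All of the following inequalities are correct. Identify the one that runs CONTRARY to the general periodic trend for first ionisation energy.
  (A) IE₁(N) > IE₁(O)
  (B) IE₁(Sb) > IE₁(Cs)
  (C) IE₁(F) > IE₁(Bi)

(A)

The general trend: first ionisation energy increases across a period and decreases down a group.
(A) N (period 2, group 15) vs O (period 2, group 16): the stated order contradicts the simple trend.
(B) Sb (period 5, group 15) vs Cs (period 6, group 1): the stated order agrees with the simple trend.
(C) F (period 2, group 17) vs Bi (period 6, group 15): the stated order agrees with the simple trend.
The exception is (A): pairing an electron in O's 2p⁴ costs repulsion energy, so O ionizes more easily than half-filled N (2p³).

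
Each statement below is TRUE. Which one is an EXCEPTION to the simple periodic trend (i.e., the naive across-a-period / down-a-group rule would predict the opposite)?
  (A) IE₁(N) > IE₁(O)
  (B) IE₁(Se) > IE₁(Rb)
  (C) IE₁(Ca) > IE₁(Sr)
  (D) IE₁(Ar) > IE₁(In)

The general trend: IE₁ increases across a period and decreases down a group.
(A) N (period 2, group 15) vs O (period 2, group 16): the stated order contradicts the simple trend.
(B) Se (period 4, group 16) vs Rb (period 5, group 1): the stated order agrees with the simple trend.
(C) Ca (period 4, group 2) vs Sr (period 5, group 2): the stated order agrees with the simple trend.
(D) Ar (period 3, group 18) vs In (period 5, group 13): the stated order agrees with the simple trend.
The exception is (A): pairing an electron in O's 2p⁴ costs repulsion energy, so O ionizes more easily than half-filled N (2p³).

(A)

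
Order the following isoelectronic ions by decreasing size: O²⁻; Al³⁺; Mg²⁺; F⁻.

All of these have 10 electrons, so size is governed by nuclear charge alone: the more protons, the stronger the pull on the same electron cloud, and the smaller the ion.
Nuclear charges: Al³⁺ (Z=13), Mg²⁺ (Z=12), F⁻ (Z=9), O²⁻ (Z=8).
Largest to smallest: O²⁻ > F⁻ > Mg²⁺ > Al³⁺.

O²⁻, F⁻, Mg²⁺, Al³⁺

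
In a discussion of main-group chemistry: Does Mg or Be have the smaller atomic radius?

Be

Be is in period 2, group 2; Mg is in period 3, group 2.
Moving right in a period, electrons are added to the same shell under a stronger nuclear pull, so atoms get smaller; moving down, a new shell is opened and atoms get larger.
All are in group 2, so atomic radius increases down the group.
So Be has the smaller atomic radius (Be < Mg).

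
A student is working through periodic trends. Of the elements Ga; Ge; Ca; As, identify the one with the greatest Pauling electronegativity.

Ca is in period 4, group 2; Ga is in period 4, group 13; Ge is in period 4, group 14; As is in period 4, group 15.
Atoms toward the upper right of the periodic table pull bonding electrons most strongly.
All lie in period 4, so electronegativity increases left to right.
The greatest Pauling electronegativity among these belongs to As.

As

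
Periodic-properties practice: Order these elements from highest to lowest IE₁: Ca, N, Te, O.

N > O > Te > Ca

N is in period 2, group 15; O is in period 2, group 16; Ca is in period 4, group 2; Te is in period 5, group 16.
Removing the outermost electron gets harder across a period and easier down a group.
Neither a single period nor a single group — weigh both effects.
Te > Ca: period and group pull opposite ways; the across-period shift dominates (869 vs 590 kJ/mol).
O > Te: they share group 16; the group trend gives O the larger value.
N > O: this pair runs against the simple trend — see the exception note.
Note the exception: N has a higher first ionization energy than O, contrary to the simple trend — pairing an electron in O's 2p⁴ costs repulsion energy, so O ionizes more easily than half-filled N (2p³).
Approximate values (kJ/mol): N 1402, O 1314, Ca 590, Te 869.
So from highest to lowest: N > O > Te > Ca.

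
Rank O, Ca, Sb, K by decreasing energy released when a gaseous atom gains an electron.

O > Sb > K > Ca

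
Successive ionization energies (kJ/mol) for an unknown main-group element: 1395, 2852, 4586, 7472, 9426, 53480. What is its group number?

Look for the largest jump between consecutive ionization energies: IE6/IE5 ≈ 5.7, far larger than any earlier ratio.
That jump marks the point where a core electron is being removed. So the atom has 5 valence electrons.
A main-group element with 5 valence electrons is in group 15.

Group 15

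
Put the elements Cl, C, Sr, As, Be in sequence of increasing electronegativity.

Be is in period 2, group 2; C is in period 2, group 14; Cl is in period 3, group 17; As is in period 4, group 15; Sr is in period 5, group 2.
Electronegativity increases across a period and decreases down a group, tracking effective nuclear charge and atomic size.
Neither a single period nor a single group — weigh both effects.
Be > Sr: Be sits above Sr in group 2, so the down-group effect alone puts Be higher.
As > Be: period and group pull opposite ways; the across-period shift dominates (2.18 vs 1.57).
C > As: the two effects oppose for this pair; the down-group effect wins (2.55 vs 2.18).
Cl > C: the two effects oppose for this pair; the across-period effect wins (3.16 vs 2.55).
Approximate values (Pauling): Be 1.57, C 2.55, Cl 3.16, As 2.18, Sr 0.95.
So from lowest to highest: Sr < Be < As < C < Cl.

Sr, Be, As, C, Cl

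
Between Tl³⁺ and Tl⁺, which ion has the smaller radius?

Both ions have Z = 81 protons, but Tl³⁺ has lost more electrons, so its remaining electrons feel a larger effective nuclear charge per electron and are pulled in more tightly.
Higher positive charge → smaller ion, so Tl⁺ > Tl³⁺.

Tl³⁺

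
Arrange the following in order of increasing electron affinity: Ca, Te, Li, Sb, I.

Ca < Li < Sb < Te < I

EA tends to increase across a period and decrease down a group, though the pattern is less regular than for IE or radius.
These span different periods and groups, so the two trends combine.
Li > Ca: the two effects oppose for this pair; the down-group effect wins (60 vs 2 kJ/mol).
Sb > Li: period and group pull opposite ways; the across-period shift dominates (103 vs 60 kJ/mol).
Te > Sb: Te lies to the right of Sb in period 5, so the across-period effect alone puts Te higher.
I > Te: I lies to the right of Te in period 5, so the across-period effect alone puts I higher.
Tabulated electron affinity (kJ/mol): Li 60, Ca 2, Sb 103, Te 190, I 295.
So from lowest to highest: Ca < Li < Sb < Te < I.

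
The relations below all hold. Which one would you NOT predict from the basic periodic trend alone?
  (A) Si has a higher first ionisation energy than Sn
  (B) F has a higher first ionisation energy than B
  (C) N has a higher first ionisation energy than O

(C)

The general trend: first ionisation energy increases across a period and decreases down a group.
(A) Si (period 3, group 14) vs Sn (period 5, group 14): the stated order agrees with the simple trend.
(B) F (period 2, group 17) vs B (period 2, group 13): the stated order agrees with the simple trend.
(C) N (period 2, group 15) vs O (period 2, group 16): the stated order contradicts the simple trend.
The exception is (C): pairing an electron in O's 2p⁴ costs repulsion energy, so O ionizes more easily than half-filled N (2p³).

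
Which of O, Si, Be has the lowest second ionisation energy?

Si

The second ionization energy removes an electron from the +1 ion. For each element: O⁺ still has 5 valence electrons; Si⁺ still has 3 valence electrons; Be⁺ still has 1 valence electron.
All are still removing valence electrons, so compare the +1 ions as you would atoms: IE_2 generally rises across a period (higher Z_eff) and falls down a group (larger shell), subject to the usual subshell exceptions.
Valence configurations: O⁺ [He]2s²2p³, Si⁺ [Ne]3s²3p¹, Be⁺ [He]2s¹.
Tabulated IE_2 (kJ/mol): O 3388, Si 1577, Be 1757.
So the second ionization energies run Si < Be < O.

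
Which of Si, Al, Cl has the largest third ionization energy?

The third ionization energy removes an electron from the +2 ion. For each element: Si²⁺ still has 2 valence electrons; Al²⁺ still has 1 valence electron; Cl²⁺ still has 5 valence electrons.
All are still removing valence electrons, so compare the +2 ions as you would atoms: IE_3 generally rises across a period (higher Z_eff) and falls down a group (larger shell), subject to the usual subshell exceptions.
Valence configurations: Si²⁺ [Ne]3s², Al²⁺ [Ne]3s¹, Cl²⁺ [Ne]3s²3p³.
Tabulated IE_3 (kJ/mol): Si 3232, Al 2745, Cl 3822.
So the third ionization energies run Al < Si < Cl.

Cl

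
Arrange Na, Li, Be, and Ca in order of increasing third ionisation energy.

Consider each +2 ion: Na²⁺ is already 1 electron into the core; Li²⁺ is already 1 electron into the core; Be²⁺ is the bare [He] core; Ca²⁺ is the bare [Ar] core.
All of these are removing an electron from a noble-gas core or deeper; the smaller core (lower principal quantum number) is held far more tightly, and within a period the higher nuclear charge binds the same core more tightly.
Tabulated IE_3 (kJ/mol): Na 6910, Li 11815, Be 14849, Ca 4912.
Putting it together, IE_3: Ca < Na < Li < Be.

Ca < Na < Li < Be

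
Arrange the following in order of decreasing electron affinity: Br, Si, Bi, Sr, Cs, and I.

Si is in period 3, group 14; Br is in period 4, group 17; Sr is in period 5, group 2; I is in period 5, group 17; Cs is in period 6, group 1; Bi is in period 6, group 15.
EA tends to increase across a period and decrease down a group, though the pattern is less regular than for IE or radius.
Neither a single period nor a single group — weigh both effects.
Cs > Sr: this pair runs against the simple trend — see the exception note.
Bi > Cs: Bi lies to the right of Cs in period 6, so the across-period effect alone puts Bi higher.
Si > Bi: period and group pull opposite ways; the down-group shift dominates (134 vs 91 kJ/mol).
I > Si: period and group pull opposite ways; the across-period shift dominates (295 vs 134 kJ/mol).
Br > I: they share group 17; the group trend gives Br the larger value.
Note the exception: Cs has a higher electron affinity than Sr, contrary to the simple trend — adding an electron to Sr (ns²) has to open a new, higher-energy np subshell, which is unfavourable.
Approximate values (kJ/mol): Si 134, Br 325, Sr 5, I 295, Cs 46, Bi 91.
So from highest to lowest: Br > I > Si > Bi > Cs > Sr.

Br > I > Si > Bi > Cs > Sr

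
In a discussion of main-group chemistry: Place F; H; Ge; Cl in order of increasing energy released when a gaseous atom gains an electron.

H is in period 1, group 1; F is in period 2, group 17; Cl is in period 3, group 17; Ge is in period 4, group 14.
Adding an electron releases more energy for atoms nearer the top right (short of the noble gases).
Here both period and group differ, so the two effects have to be weighed against each other.
Ge > H: the two effects oppose for this pair; the across-period effect wins (119 vs 73 kJ/mol).
F > Ge: both effects reinforce here, so F is clearly the higher of the two.
Cl > F: this pair runs against the simple trend — see the exception note.
Note the exception: Cl has a higher electron affinity than F, contrary to the simple trend — F's small 2p subshell makes the incoming electron feel strong e⁻–e⁻ repulsion, so Cl actually releases more energy on gaining an electron.
For reference (kJ/mol): H 73, F 328, Cl 349, Ge 119.
So from lowest to highest: H < Ge < F < Cl.

H < Ge < F < Cl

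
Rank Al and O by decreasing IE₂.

The second ionization energy removes an electron from the +1 ion. For each element: Al⁺ still has 2 valence electrons; O⁺ still has 5 valence electrons.
All are still removing valence electrons, so compare the +1 ions as you would atoms: IE_2 generally rises across a period (higher Z_eff) and falls down a group (larger shell), subject to the usual subshell exceptions.
Valence configurations: Al⁺ [Ne]3s², O⁺ [He]2s²2p³.
Tabulated IE_2 (kJ/mol): Al 1817, O 3388.
Hence IE_2: Al < O.

O > Al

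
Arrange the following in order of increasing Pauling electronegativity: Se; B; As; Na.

Na, B, As, Se

B is in period 2, group 13; Na is in period 3, group 1; As is in period 4, group 15; Se is in period 4, group 16.
EN rises left→right (higher Z_eff, smaller atoms) and falls top→bottom (larger, more shielded atoms).
Here both period and group differ, so the two effects have to be weighed against each other.
B > Na: relative to Na, both the across-period and down-group shifts push B's electronegativity up.
As > B: the two effects oppose for this pair; the across-period effect wins (2.18 vs 2.04).
Se > As: both are in period 4; the period trend gives Se the larger value.
Approximate values (Pauling): B 2.04, Na 0.93, As 2.18, Se 2.55.
So from lowest to highest: Na < B < As < Se.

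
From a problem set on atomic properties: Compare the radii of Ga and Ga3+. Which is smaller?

Forming Ga3+ removes 3 electrons from Ga. Fewer electrons for the same nuclear charge means less shielding and a higher Z_eff on the remaining electrons, and for main-group metals the entire outer shell is lost.
A cation is smaller than its parent atom: Ga3+ < Ga.

Ga3+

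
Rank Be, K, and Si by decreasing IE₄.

Be > K > Si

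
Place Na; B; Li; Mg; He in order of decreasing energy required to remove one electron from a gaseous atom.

He is in period 1, group 18; Li is in period 2, group 1; B is in period 2, group 13; Na is in period 3, group 1; Mg is in period 3, group 2.
IE₁ increases left→right with effective nuclear charge and decreases top→bottom as the valence shell moves farther out.
Here both period and group differ, so the two effects have to be weighed against each other.
Li > Na: Li sits above Na in group 1, so the down-group effect alone puts Li higher.
Mg > Li: the two effects oppose for this pair; the across-period effect wins (738 vs 520 kJ/mol).
B > Mg: both effects reinforce here, so B is clearly the higher of the two.
He > B: relative to B, both the across-period and down-group shifts push He's first ionization energy up.
Tabulated first ionization energy (kJ/mol): He 2372, Li 520, B 801, Na 496, Mg 738.
So from highest to lowest: He > B > Mg > Li > Na.

He > B > Mg > Li > Na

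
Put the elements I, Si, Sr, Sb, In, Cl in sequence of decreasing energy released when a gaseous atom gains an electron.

Si is in period 3, group 14; Cl is in period 3, group 17; Sr is in period 5, group 2; In is in period 5, group 13; Sb is in period 5, group 15; I is in period 5, group 17.
EA tends to increase across a period and decrease down a group, though the pattern is less regular than for IE or radius.
These span different periods and groups, so the two trends combine.
In > Sr: both are in period 5; the period trend gives In the larger value.
Sb > In: Sb lies to the right of In in period 5, so the across-period effect alone puts Sb higher.
Si > Sb: period and group pull opposite ways; the down-group shift dominates (134 vs 103 kJ/mol).
I > Si: the two effects oppose for this pair; the across-period effect wins (295 vs 134 kJ/mol).
Cl > I: they share group 17; the group trend gives Cl the larger value.
For reference (kJ/mol): Si 134, Cl 349, Sr 5, In 29, Sb 103, I 295.
So from highest to lowest: Cl > I > Si > Sb > In > Sr.

Cl > I > Si > Sb > In > Sr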